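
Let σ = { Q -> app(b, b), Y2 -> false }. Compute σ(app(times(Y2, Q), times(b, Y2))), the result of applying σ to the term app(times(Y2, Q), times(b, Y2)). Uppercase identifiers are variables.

app(times(false, app(b, b)), times(b, false))

Replace each occurrence of Q with app(b, b).
Replace each occurrence of Y2 with false.
Result: app(times(false, app(b, b)), times(b, false)).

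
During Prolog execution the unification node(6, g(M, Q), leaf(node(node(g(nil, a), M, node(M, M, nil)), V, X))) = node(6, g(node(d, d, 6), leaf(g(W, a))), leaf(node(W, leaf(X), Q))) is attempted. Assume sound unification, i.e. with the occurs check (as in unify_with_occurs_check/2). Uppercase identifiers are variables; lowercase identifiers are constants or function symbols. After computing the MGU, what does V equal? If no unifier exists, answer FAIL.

leaf(leaf(g(node(g(nil, a), node(d, d, 6), node(node(d, d, 6), node(d, d, 6), nil)), a)))

Decompose node/3: 6 = 6,  g(M, Q) = g(node(d, d, 6), leaf(g(W, a))),  leaf(node(node(g(nil, a), M, node(M, M, nil)), V, X)) = leaf(node(W, leaf(X), Q)).
Delete trivial equation 6 = 6.
Decompose g/2: M = node(d, d, 6),  Q = leaf(g(W, a)).
Bind M := node(d, d, 6); substituting into the one remaining equation that mentions M gives: leaf(node(node(g(nil, a), node(d, d, 6), node(node(d, d, 6), node(d, d, 6), nil)), V, X)) = leaf(node(W, leaf(X), Q)).
Bind Q := leaf(g(W, a)); substituting into the remaining equation gives: leaf(node(node(g(nil, a), node(d, d, 6), node(node(d, d, 6), node(d, d, 6), nil)), V, X)) = leaf(node(W, leaf(X), leaf(g(W, a)))).
Decompose leaf/1: node(node(g(nil, a), node(d, d, 6), node(node(d, d, 6), node(d, d, 6), nil)), V, X) = node(W, leaf(X), leaf(g(W, a))).
Decompose node/3: node(g(nil, a), node(d, d, 6), node(node(d, d, 6), node(d, d, 6), nil)) = W,  V = leaf(X),  X = leaf(g(W, a)).
Bind W := node(g(nil, a), node(d, d, 6), node(node(d, d, 6), node(d, d, 6), nil)); substituting into the one remaining equation that mentions W gives: X = leaf(g(node(g(nil, a), node(d, d, 6), node(node(d, d, 6), node(d, d, 6), nil)), a)). Substituting into the earlier binding gives Q := leaf(g(node(g(nil, a), node(d, d, 6), node(node(d, d, 6), node(d, d, 6), nil)), a)).
Bind V := leaf(X); no other remaining equation mentions V.
Bind X := leaf(g(node(g(nil, a), node(d, d, 6), node(node(d, d, 6), node(d, d, 6), nil)), a)). Substituting into the earlier binding gives V := leaf(leaf(g(node(g(nil, a), node(d, d, 6), node(node(d, d, 6), node(d, d, 6), nil)), a))).
MGU = { M = node(d, d, 6), Q = leaf(g(node(g(nil, a), node(d, d, 6), node(node(d, d, 6), node(d, d, 6), nil)), a)), W = node(g(nil, a), node(d, d, 6), node(node(d, d, 6), node(d, d, 6), nil)), V = leaf(leaf(g(node(g(nil, a), node(d, d, 6), node(node(d, d, 6), node(d, d, 6), nil)), a))), X = leaf(g(node(g(nil, a), node(d, d, 6), node(node(d, d, 6), node(d, d, 6), nil)), a)) }, so V = leaf(leaf(g(node(g(nil, a), node(d, d, 6), node(node(d, d, 6), node(d, d, 6), nil)), a))).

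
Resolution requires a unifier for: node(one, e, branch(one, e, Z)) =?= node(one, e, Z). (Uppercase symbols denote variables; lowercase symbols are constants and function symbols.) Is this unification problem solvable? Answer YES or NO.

NO

Decompose node/3: one =?= one,  e =?= e,  branch(one, e, Z) =?= Z.
Delete trivial equation one =?= one.
Delete trivial equation e =?= e.
Occurs check fails: Z occurs in branch(one, e, Z); the equation Z =?= branch(one, e, Z) has no finite solution.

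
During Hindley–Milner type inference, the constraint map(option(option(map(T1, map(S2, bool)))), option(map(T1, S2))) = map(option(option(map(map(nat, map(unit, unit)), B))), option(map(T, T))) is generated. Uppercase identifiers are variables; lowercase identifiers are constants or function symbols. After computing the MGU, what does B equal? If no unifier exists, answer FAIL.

map(map(nat, map(unit, unit)), bool)

Decompose map/2: option(option(map(T1, map(S2, bool)))) = option(option(map(map(nat, map(unit, unit)), B))),  option(map(T1, S2)) = option(map(T, T)).
Decompose option/1: option(map(T1, map(S2, bool))) = option(map(map(nat, map(unit, unit)), B)).
Decompose option/1: map(T1, map(S2, bool)) = map(map(nat, map(unit, unit)), B).
Decompose map/2: T1 = map(nat, map(unit, unit)),  map(S2, bool) = B.
Bind T1 := map(nat, map(unit, unit)); substituting into the one remaining equation that mentions T1 gives: option(map(map(nat, map(unit, unit)), S2)) = option(map(T, T)).
Bind B := map(S2, bool); no other remaining equation mentions B.
Decompose option/1: map(map(nat, map(unit, unit)), S2) = map(T, T).
Decompose map/2: map(nat, map(unit, unit)) = T,  S2 = T.
Bind T := map(nat, map(unit, unit)); substituting into the remaining equation gives: S2 = map(nat, map(unit, unit)).
Bind S2 := map(nat, map(unit, unit)). Substituting into the earlier binding gives B := map(map(nat, map(unit, unit)), bool).
MGU = { T1 -> map(nat, map(unit, unit)), B -> map(map(nat, map(unit, unit)), bool), T -> map(nat, map(unit, unit)), S2 -> map(nat, map(unit, unit)) }, so B -> map(map(nat, map(unit, unit)), bool).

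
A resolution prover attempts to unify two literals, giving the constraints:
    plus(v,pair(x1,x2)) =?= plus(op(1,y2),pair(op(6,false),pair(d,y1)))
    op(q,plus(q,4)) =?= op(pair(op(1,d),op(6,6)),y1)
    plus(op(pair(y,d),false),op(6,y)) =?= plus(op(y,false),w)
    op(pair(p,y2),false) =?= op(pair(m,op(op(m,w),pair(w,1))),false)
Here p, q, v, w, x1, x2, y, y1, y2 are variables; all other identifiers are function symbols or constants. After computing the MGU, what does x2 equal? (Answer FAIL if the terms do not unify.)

Decompose plus/2: v =?= op(1,y2),  pair(x1,x2) =?= pair(op(6,false),pair(d,y1)).
Bind v := op(1,y2); no other remaining equation mentions v.
Decompose pair/2: x1 =?= op(6,false),  x2 =?= pair(d,y1).
Bind x1 := op(6,false); no other remaining equation mentions x1.
Bind x2 := pair(d,y1); no other remaining equation mentions x2.
Decompose op/2: q =?= pair(op(1,d),op(6,6)),  plus(q,4) =?= y1.
Bind q := pair(op(1,d),op(6,6)); substituting into the one remaining equation that mentions q gives: plus(pair(op(1,d),op(6,6)),4) =?= y1.
Bind y1 := plus(pair(op(1,d),op(6,6)),4); no other remaining equation mentions y1. Substituting into the earlier binding gives x2 := pair(d,plus(pair(op(1,d),op(6,6)),4)).
Decompose plus/2: op(pair(y,d),false) =?= op(y,false),  op(6,y) =?= w.
Decompose op/2: pair(y,d) =?= y,  false =?= false.
Occurs check fails: y occurs in pair(y,d); the equation y =?= pair(y,d) has no finite solution.

FAIL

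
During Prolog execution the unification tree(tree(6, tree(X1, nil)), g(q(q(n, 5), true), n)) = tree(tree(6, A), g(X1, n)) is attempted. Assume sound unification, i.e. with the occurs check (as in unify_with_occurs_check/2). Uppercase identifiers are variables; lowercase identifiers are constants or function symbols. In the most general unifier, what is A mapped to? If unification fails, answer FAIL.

Decompose tree/2: tree(6, tree(X1, nil)) = tree(6, A),  g(q(q(n, 5), true), n) = g(X1, n).
Decompose tree/2: 6 = 6,  tree(X1, nil) = A.
Delete trivial equation 6 = 6.
Bind A := tree(X1, nil); no other remaining equation mentions A.
Decompose g/2: q(q(n, 5), true) = X1,  n = n.
Bind X1 := q(q(n, 5), true); no other remaining equation mentions X1. Substituting into the earlier binding gives A := tree(q(q(n, 5), true), nil).
Delete trivial equation n = n.
MGU = { A ↦ tree(q(q(n, 5), true), nil), X1 ↦ q(q(n, 5), true) }, so A ↦ tree(q(q(n, 5), true), nil).

tree(q(q(n, 5), true), nil)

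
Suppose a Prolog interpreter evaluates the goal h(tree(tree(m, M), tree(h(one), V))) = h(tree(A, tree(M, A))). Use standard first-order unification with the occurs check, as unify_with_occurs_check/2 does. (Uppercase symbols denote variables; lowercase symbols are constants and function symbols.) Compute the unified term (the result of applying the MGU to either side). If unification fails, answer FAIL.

h(tree(tree(m, h(one)), tree(h(one), tree(m, h(one)))))

Decompose h/1: tree(tree(m, M), tree(h(one), V)) = tree(A, tree(M, A)).
Decompose tree/2: tree(m, M) = A,  tree(h(one), V) = tree(M, A).
Bind A := tree(m, M); substituting into the remaining equation gives: tree(h(one), V) = tree(M, tree(m, M)).
Decompose tree/2: h(one) = M,  V = tree(m, M).
Bind M := h(one); substituting into the remaining equation gives: V = tree(m, h(one)). Substituting into the earlier binding gives A := tree(m, h(one)).
Bind V := tree(m, h(one)).
Applying the MGU to either side gives h(tree(tree(m, h(one)), tree(h(one), tree(m, h(one))))).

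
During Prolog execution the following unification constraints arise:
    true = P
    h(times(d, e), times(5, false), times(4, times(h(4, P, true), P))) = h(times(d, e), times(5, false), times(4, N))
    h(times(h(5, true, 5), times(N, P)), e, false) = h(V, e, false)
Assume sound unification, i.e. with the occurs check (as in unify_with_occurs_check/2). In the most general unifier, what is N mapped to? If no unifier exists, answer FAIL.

times(h(4, true, true), true)

Bind P := true; substituting into the remaining equations gives: h(times(d, e), times(5, false), times(4, times(h(4, true, true), true))) = h(times(d, e), times(5, false), times(4, N)),  h(times(h(5, true, 5), times(N, true)), e, false) = h(V, e, false).
Decompose h/3: times(d, e) = times(d, e),  times(5, false) = times(5, false),  times(4, times(h(4, true, true), true)) = times(4, N).
Delete trivial equation times(d, e) = times(d, e).
Delete trivial equation times(5, false) = times(5, false).
Decompose times/2: 4 = 4,  times(h(4, true, true), true) = N.
Delete trivial equation 4 = 4.
Bind N := times(h(4, true, true), true); substituting into the remaining equation gives: h(times(h(5, true, 5), times(times(h(4, true, true), true), true)), e, false) = h(V, e, false).
Decompose h/3: times(h(5, true, 5), times(times(h(4, true, true), true), true)) = V,  e = e,  false = false.
Bind V := times(h(5, true, 5), times(times(h(4, true, true), true), true)); no other remaining equation mentions V.
Delete trivial equation e = e.
Delete trivial equation false = false.
MGU = { P -> true, N -> times(h(4, true, true), true), V -> times(h(5, true, 5), times(times(h(4, true, true), true), true)) }, so N -> times(h(4, true, true), true).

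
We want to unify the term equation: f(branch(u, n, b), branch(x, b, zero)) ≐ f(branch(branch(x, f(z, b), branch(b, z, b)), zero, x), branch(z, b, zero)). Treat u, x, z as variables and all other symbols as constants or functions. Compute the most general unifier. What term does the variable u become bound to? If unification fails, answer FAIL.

FAIL

Decompose f/2: branch(u, n, b) ≐ branch(branch(x, f(z, b), branch(b, z, b)), zero, x),  branch(x, b, zero) ≐ branch(z, b, zero).
Decompose branch/3: u ≐ branch(x, f(z, b), branch(b, z, b)),  n ≐ zero,  b ≐ x.
Bind u := branch(x, f(z, b), branch(b, z, b)); no other remaining equation mentions u.
Clash: constants n and zero differ; no unifier exists.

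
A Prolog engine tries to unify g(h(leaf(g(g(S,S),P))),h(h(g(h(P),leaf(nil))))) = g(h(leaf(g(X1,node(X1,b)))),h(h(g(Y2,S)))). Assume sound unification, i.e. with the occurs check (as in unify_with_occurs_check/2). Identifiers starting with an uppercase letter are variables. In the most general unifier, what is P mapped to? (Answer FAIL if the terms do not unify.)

Decompose g/2: h(leaf(g(g(S,S),P))) = h(leaf(g(X1,node(X1,b)))),  h(h(g(h(P),leaf(nil)))) = h(h(g(Y2,S))).
Decompose h/1: leaf(g(g(S,S),P)) = leaf(g(X1,node(X1,b))).
Decompose leaf/1: g(g(S,S),P) = g(X1,node(X1,b)).
Decompose g/2: g(S,S) = X1,  P = node(X1,b).
Bind X1 := g(S,S); substituting into the one remaining equation that mentions X1 gives: P = node(g(S,S),b).
Bind P := node(g(S,S),b); substituting into the remaining equation gives: h(h(g(h(node(g(S,S),b)),leaf(nil)))) = h(h(g(Y2,S))).
Decompose h/1: h(g(h(node(g(S,S),b)),leaf(nil))) = h(g(Y2,S)).
Decompose h/1: g(h(node(g(S,S),b)),leaf(nil)) = g(Y2,S).
Decompose g/2: h(node(g(S,S),b)) = Y2,  leaf(nil) = S.
Bind Y2 := h(node(g(S,S),b)); no other remaining equation mentions Y2.
Bind S := leaf(nil). Substituting into the earlier bindings gives X1 := g(leaf(nil),leaf(nil)), P := node(g(leaf(nil),leaf(nil)),b), Y2 := h(node(g(leaf(nil),leaf(nil)),b)).
MGU = { X1 -> g(leaf(nil),leaf(nil)), P -> node(g(leaf(nil),leaf(nil)),b), Y2 -> h(node(g(leaf(nil),leaf(nil)),b)), S -> leaf(nil) }, so P -> node(g(leaf(nil),leaf(nil)),b).

node(g(leaf(nil),leaf(nil)),b)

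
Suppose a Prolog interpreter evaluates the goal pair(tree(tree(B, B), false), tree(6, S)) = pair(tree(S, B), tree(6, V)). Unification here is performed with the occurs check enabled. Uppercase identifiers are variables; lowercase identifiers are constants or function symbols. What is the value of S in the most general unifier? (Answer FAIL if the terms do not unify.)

tree(false, false)

Decompose pair/2: tree(tree(B, B), false) = tree(S, B),  tree(6, S) = tree(6, V).
Decompose tree/2: tree(B, B) = S,  false = B.
Bind S := tree(B, B); substituting into the one remaining equation that mentions S gives: tree(6, tree(B, B)) = tree(6, V).
Bind B := false; substituting into the remaining equation gives: tree(6, tree(false, false)) = tree(6, V). Substituting into the earlier binding gives S := tree(false, false).
Decompose tree/2: 6 = 6,  tree(false, false) = V.
Delete trivial equation 6 = 6.
Bind V := tree(false, false).
MGU = { S ↦ tree(false, false), B ↦ false, V ↦ tree(false, false) }, so S ↦ tree(false, false).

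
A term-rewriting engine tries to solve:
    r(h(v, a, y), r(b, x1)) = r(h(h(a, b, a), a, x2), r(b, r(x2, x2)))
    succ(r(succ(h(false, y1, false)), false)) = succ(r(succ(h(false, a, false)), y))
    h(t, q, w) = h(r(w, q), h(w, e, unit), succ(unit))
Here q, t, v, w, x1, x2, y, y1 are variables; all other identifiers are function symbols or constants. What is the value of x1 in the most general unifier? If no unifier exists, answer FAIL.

r(false, false)

Decompose r/2: h(v, a, y) = h(h(a, b, a), a, x2),  r(b, x1) = r(b, r(x2, x2)).
Decompose h/3: v = h(a, b, a),  a = a,  y = x2.
Bind v := h(a, b, a); no other remaining equation mentions v.
Delete trivial equation a = a.
Bind y := x2; substituting into the one remaining equation that mentions y gives: succ(r(succ(h(false, y1, false)), false)) = succ(r(succ(h(false, a, false)), x2)).
Decompose r/2: b = b,  x1 = r(x2, x2).
Delete trivial equation b = b.
Bind x1 := r(x2, x2); no other remaining equation mentions x1.
Decompose succ/1: r(succ(h(false, y1, false)), false) = r(succ(h(false, a, false)), x2).
Decompose r/2: succ(h(false, y1, false)) = succ(h(false, a, false)),  false = x2.
Decompose succ/1: h(false, y1, false) = h(false, a, false).
Decompose h/3: false = false,  y1 = a,  false = false.
Delete trivial equation false = false.
Bind y1 := a; no other remaining equation mentions y1.
Delete trivial equation false = false.
Bind x2 := false; no other remaining equation mentions x2. Substituting into the earlier bindings gives y := false, x1 := r(false, false).
Decompose h/3: t = r(w, q),  q = h(w, e, unit),  w = succ(unit).
Bind t := r(w, q); no other remaining equation mentions t.
Bind q := h(w, e, unit); no other remaining equation mentions q. Substituting into the earlier binding gives t := r(w, h(w, e, unit)).
Bind w := succ(unit). Substituting into the earlier bindings gives t := r(succ(unit), h(succ(unit), e, unit)), q := h(succ(unit), e, unit).
MGU = { v := h(a, b, a), y := false, x1 := r(false, false), y1 := a, x2 := false, t := r(succ(unit), h(succ(unit), e, unit)), q := h(succ(unit), e, unit), w := succ(unit) }, so x1 := r(false, false).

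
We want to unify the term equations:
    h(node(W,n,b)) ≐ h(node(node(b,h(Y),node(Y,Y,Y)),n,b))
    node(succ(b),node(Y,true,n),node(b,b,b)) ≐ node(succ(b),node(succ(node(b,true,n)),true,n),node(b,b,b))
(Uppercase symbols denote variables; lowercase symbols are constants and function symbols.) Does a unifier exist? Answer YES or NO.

YES

Decompose h/1: node(W,n,b) ≐ node(node(b,h(Y),node(Y,Y,Y)),n,b).
Decompose node/3: W ≐ node(b,h(Y),node(Y,Y,Y)),  n ≐ n,  b ≐ b.
Bind W := node(b,h(Y),node(Y,Y,Y)); no other remaining equation mentions W.
Delete trivial equation n ≐ n.
Delete trivial equation b ≐ b.
Decompose node/3: succ(b) ≐ succ(b),  node(Y,true,n) ≐ node(succ(node(b,true,n)),true,n),  node(b,b,b) ≐ node(b,b,b).
Delete trivial equation succ(b) ≐ succ(b).
Decompose node/3: Y ≐ succ(node(b,true,n)),  true ≐ true,  n ≐ n.
Bind Y := succ(node(b,true,n)); no other remaining equation mentions Y. Substituting into the earlier binding gives W := node(b,h(succ(node(b,true,n))),node(succ(node(b,true,n)),succ(node(b,true,n)),succ(node(b,true,n)))).
Delete trivial equation true ≐ true.
Delete trivial equation n ≐ n.
Delete trivial equation node(b,b,b) ≐ node(b,b,b).
No equations remain and no clash or occurs-check failure arose, so a unifier exists.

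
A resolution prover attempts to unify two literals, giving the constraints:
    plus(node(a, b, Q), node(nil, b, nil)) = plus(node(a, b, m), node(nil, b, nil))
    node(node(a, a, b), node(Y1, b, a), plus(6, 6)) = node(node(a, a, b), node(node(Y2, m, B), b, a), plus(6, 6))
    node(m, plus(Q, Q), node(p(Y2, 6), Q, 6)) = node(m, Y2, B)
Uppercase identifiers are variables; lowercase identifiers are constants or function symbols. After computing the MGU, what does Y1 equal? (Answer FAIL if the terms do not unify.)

node(plus(m, m), m, node(p(plus(m, m), 6), m, 6))

Decompose plus/2: node(a, b, Q) = node(a, b, m),  node(nil, b, nil) = node(nil, b, nil).
Decompose node/3: a = a,  b = b,  Q = m.
Delete trivial equation a = a.
Delete trivial equation b = b.
Bind Q := m; substituting into the one remaining equation that mentions Q gives: node(m, plus(m, m), node(p(Y2, 6), m, 6)) = node(m, Y2, B).
Delete trivial equation node(nil, b, nil) = node(nil, b, nil).
Decompose node/3: node(a, a, b) = node(a, a, b),  node(Y1, b, a) = node(node(Y2, m, B), b, a),  plus(6, 6) = plus(6, 6).
Delete trivial equation node(a, a, b) = node(a, a, b).
Decompose node/3: Y1 = node(Y2, m, B),  b = b,  a = a.
Bind Y1 := node(Y2, m, B); no other remaining equation mentions Y1.
Delete trivial equation b = b.
Delete trivial equation a = a.
Delete trivial equation plus(6, 6) = plus(6, 6).
Decompose node/3: m = m,  plus(m, m) = Y2,  node(p(Y2, 6), m, 6) = B.
Delete trivial equation m = m.
Bind Y2 := plus(m, m); substituting into the remaining equation gives: node(p(plus(m, m), 6), m, 6) = B. Substituting into the earlier binding gives Y1 := node(plus(m, m), m, B).
Bind B := node(p(plus(m, m), 6), m, 6). Substituting into the earlier binding gives Y1 := node(plus(m, m), m, node(p(plus(m, m), 6), m, 6)).
MGU = { Q := m, Y1 := node(plus(m, m), m, node(p(plus(m, m), 6), m, 6)), Y2 := plus(m, m), B := node(p(plus(m, m), 6), m, 6) }, so Y1 := node(plus(m, m), m, node(p(plus(m, m), 6), m, 6)).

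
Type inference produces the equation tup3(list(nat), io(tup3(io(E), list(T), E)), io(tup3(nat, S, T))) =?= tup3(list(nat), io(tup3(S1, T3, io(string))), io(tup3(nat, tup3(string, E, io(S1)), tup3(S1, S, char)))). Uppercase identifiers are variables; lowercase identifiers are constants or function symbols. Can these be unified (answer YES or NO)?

Decompose tup3/3: list(nat) =?= list(nat),  io(tup3(io(E), list(T), E)) =?= io(tup3(S1, T3, io(string))),  io(tup3(nat, S, T)) =?= io(tup3(nat, tup3(string, E, io(S1)), tup3(S1, S, char))).
Delete trivial equation list(nat) =?= list(nat).
Decompose io/1: tup3(io(E), list(T), E) =?= tup3(S1, T3, io(string)).
Decompose tup3/3: io(E) =?= S1,  list(T) =?= T3,  E =?= io(string).
Bind S1 := io(E); substituting into the one remaining equation that mentions S1 gives: io(tup3(nat, S, T)) =?= io(tup3(nat, tup3(string, E, io(io(E))), tup3(io(E), S, char))).
Bind T3 := list(T); no other remaining equation mentions T3.
Bind E := io(string); substituting into the remaining equation gives: io(tup3(nat, S, T)) =?= io(tup3(nat, tup3(string, io(string), io(io(io(string)))), tup3(io(io(string)), S, char))). Substituting into the earlier binding gives S1 := io(io(string)).
Decompose io/1: tup3(nat, S, T) =?= tup3(nat, tup3(string, io(string), io(io(io(string)))), tup3(io(io(string)), S, char)).
Decompose tup3/3: nat =?= nat,  S =?= tup3(string, io(string), io(io(io(string)))),  T =?= tup3(io(io(string)), S, char).
Delete trivial equation nat =?= nat.
Bind S := tup3(string, io(string), io(io(io(string)))); substituting into the remaining equation gives: T =?= tup3(io(io(string)), tup3(string, io(string), io(io(io(string)))), char).
Bind T := tup3(io(io(string)), tup3(string, io(string), io(io(io(string)))), char). Substituting into the earlier binding gives T3 := list(tup3(io(io(string)), tup3(string, io(string), io(io(io(string)))), char)).
No equations remain and no clash or occurs-check failure arose, so a unifier exists.

YES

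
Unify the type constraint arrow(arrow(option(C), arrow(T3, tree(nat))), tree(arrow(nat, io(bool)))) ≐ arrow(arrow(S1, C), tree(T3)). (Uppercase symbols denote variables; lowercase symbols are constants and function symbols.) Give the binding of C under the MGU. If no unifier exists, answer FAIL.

arrow(arrow(nat, io(bool)), tree(nat))

Decompose arrow/2: arrow(option(C), arrow(T3, tree(nat))) ≐ arrow(S1, C),  tree(arrow(nat, io(bool))) ≐ tree(T3).
Decompose arrow/2: option(C) ≐ S1,  arrow(T3, tree(nat)) ≐ C.
Bind S1 := option(C); no other remaining equation mentions S1.
Bind C := arrow(T3, tree(nat)); no other remaining equation mentions C. Substituting into the earlier binding gives S1 := option(arrow(T3, tree(nat))).
Decompose tree/1: arrow(nat, io(bool)) ≐ T3.
Bind T3 := arrow(nat, io(bool)). Substituting into the earlier bindings gives S1 := option(arrow(arrow(nat, io(bool)), tree(nat))), C := arrow(arrow(nat, io(bool)), tree(nat)).
MGU = { S1 := option(arrow(arrow(nat, io(bool)), tree(nat))), C := arrow(arrow(nat, io(bool)), tree(nat)), T3 := arrow(nat, io(bool)) }, so C := arrow(arrow(nat, io(bool)), tree(nat)).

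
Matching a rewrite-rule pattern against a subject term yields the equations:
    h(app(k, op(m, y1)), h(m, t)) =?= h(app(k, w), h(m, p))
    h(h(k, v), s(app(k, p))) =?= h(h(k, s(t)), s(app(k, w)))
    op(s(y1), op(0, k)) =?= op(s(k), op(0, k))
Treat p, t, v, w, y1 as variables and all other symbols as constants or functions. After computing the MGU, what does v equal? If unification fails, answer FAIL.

Decompose h/2: app(k, op(m, y1)) =?= app(k, w),  h(m, t) =?= h(m, p).
Decompose app/2: k =?= k,  op(m, y1) =?= w.
Delete trivial equation k =?= k.
Bind w := op(m, y1); substituting into the one remaining equation that mentions w gives: h(h(k, v), s(app(k, p))) =?= h(h(k, s(t)), s(app(k, op(m, y1)))).
Decompose h/2: m =?= m,  t =?= p.
Delete trivial equation m =?= m.
Bind t := p; substituting into the one remaining equation that mentions t gives: h(h(k, v), s(app(k, p))) =?= h(h(k, s(p)), s(app(k, op(m, y1)))).
Decompose h/2: h(k, v) =?= h(k, s(p)),  s(app(k, p)) =?= s(app(k, op(m, y1))).
Decompose h/2: k =?= k,  v =?= s(p).
Delete trivial equation k =?= k.
Bind v := s(p); no other remaining equation mentions v.
Decompose s/1: app(k, p) =?= app(k, op(m, y1)).
Decompose app/2: k =?= k,  p =?= op(m, y1).
Delete trivial equation k =?= k.
Bind p := op(m, y1); no other remaining equation mentions p. Substituting into the earlier bindings gives t := op(m, y1), v := s(op(m, y1)).
Decompose op/2: s(y1) =?= s(k),  op(0, k) =?= op(0, k).
Decompose s/1: y1 =?= k.
Bind y1 := k; no other remaining equation mentions y1. Substituting into the earlier bindings gives w := op(m, k), t := op(m, k), v := s(op(m, k)), p := op(m, k).
Delete trivial equation op(0, k) =?= op(0, k).
MGU = { w -> op(m, k), t -> op(m, k), v -> s(op(m, k)), p -> op(m, k), y1 -> k }, so v -> s(op(m, k)).

s(op(m, k))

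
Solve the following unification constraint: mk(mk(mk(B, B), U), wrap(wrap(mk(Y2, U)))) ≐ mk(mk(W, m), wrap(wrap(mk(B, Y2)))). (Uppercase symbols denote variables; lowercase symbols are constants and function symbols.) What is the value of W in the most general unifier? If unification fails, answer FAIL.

Decompose mk/2: mk(mk(B, B), U) ≐ mk(W, m),  wrap(wrap(mk(Y2, U))) ≐ wrap(wrap(mk(B, Y2))).
Decompose mk/2: mk(B, B) ≐ W,  U ≐ m.
Bind W := mk(B, B); no other remaining equation mentions W.
Bind U := m; substituting into the remaining equation gives: wrap(wrap(mk(Y2, m))) ≐ wrap(wrap(mk(B, Y2))).
Decompose wrap/1: wrap(mk(Y2, m)) ≐ wrap(mk(B, Y2)).
Decompose wrap/1: mk(Y2, m) ≐ mk(B, Y2).
Decompose mk/2: Y2 ≐ B,  m ≐ Y2.
Bind Y2 := B; substituting into the remaining equation gives: m ≐ B.
Bind B := m. Substituting into the earlier bindings gives W := mk(m, m), Y2 := m.
MGU = { W -> mk(m, m), U -> m, Y2 -> m, B -> m }, so W -> mk(m, m).

mk(m, m)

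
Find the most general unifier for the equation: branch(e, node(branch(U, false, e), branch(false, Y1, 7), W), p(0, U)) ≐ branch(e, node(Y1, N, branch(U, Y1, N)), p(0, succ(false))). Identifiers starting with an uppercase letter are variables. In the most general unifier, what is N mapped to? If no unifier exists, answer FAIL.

Decompose branch/3: e ≐ e,  node(branch(U, false, e), branch(false, Y1, 7), W) ≐ node(Y1, N, branch(U, Y1, N)),  p(0, U) ≐ p(0, succ(false)).
Delete trivial equation e ≐ e.
Decompose node/3: branch(U, false, e) ≐ Y1,  branch(false, Y1, 7) ≐ N,  W ≐ branch(U, Y1, N).
Bind Y1 := branch(U, false, e); substituting into the 2 remaining equations that mention Y1 gives: branch(false, branch(U, false, e), 7) ≐ N,  W ≐ branch(U, branch(U, false, e), N).
Bind N := branch(false, branch(U, false, e), 7); substituting into the one remaining equation that mentions N gives: W ≐ branch(U, branch(U, false, e), branch(false, branch(U, false, e), 7)).
Bind W := branch(U, branch(U, false, e), branch(false, branch(U, false, e), 7)); no other remaining equation mentions W.
Decompose p/2: 0 ≐ 0,  U ≐ succ(false).
Delete trivial equation 0 ≐ 0.
Bind U := succ(false). Substituting into the earlier bindings gives Y1 := branch(succ(false), false, e), N := branch(false, branch(succ(false), false, e), 7), W := branch(succ(false), branch(succ(false), false, e), branch(false, branch(succ(false), false, e), 7)).
MGU = { Y1 := branch(succ(false), false, e), N := branch(false, branch(succ(false), false, e), 7), W := branch(succ(false), branch(succ(false), false, e), branch(false, branch(succ(false), false, e), 7)), U := succ(false) }, so N := branch(false, branch(succ(false), false, e), 7).

branch(false, branch(succ(false), false, e), 7)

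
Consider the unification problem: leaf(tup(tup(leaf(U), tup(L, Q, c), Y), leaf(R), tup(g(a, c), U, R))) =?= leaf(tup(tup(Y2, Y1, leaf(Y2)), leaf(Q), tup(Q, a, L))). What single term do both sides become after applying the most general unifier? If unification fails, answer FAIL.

leaf(tup(tup(leaf(a), tup(g(a, c), g(a, c), c), leaf(leaf(a))), leaf(g(a, c)), tup(g(a, c), a, g(a, c))))

Decompose leaf/1: tup(tup(leaf(U), tup(L, Q, c), Y), leaf(R), tup(g(a, c), U, R)) =?= tup(tup(Y2, Y1, leaf(Y2)), leaf(Q), tup(Q, a, L)).
Decompose tup/3: tup(leaf(U), tup(L, Q, c), Y) =?= tup(Y2, Y1, leaf(Y2)),  leaf(R) =?= leaf(Q),  tup(g(a, c), U, R) =?= tup(Q, a, L).
Decompose tup/3: leaf(U) =?= Y2,  tup(L, Q, c) =?= Y1,  Y =?= leaf(Y2).
Bind Y2 := leaf(U); substituting into the one remaining equation that mentions Y2 gives: Y =?= leaf(leaf(U)).
Bind Y1 := tup(L, Q, c); no other remaining equation mentions Y1.
Bind Y := leaf(leaf(U)); no other remaining equation mentions Y.
Decompose leaf/1: R =?= Q.
Bind R := Q; substituting into the remaining equation gives: tup(g(a, c), U, Q) =?= tup(Q, a, L).
Decompose tup/3: g(a, c) =?= Q,  U =?= a,  Q =?= L.
Bind Q := g(a, c); substituting into the one remaining equation that mentions Q gives: g(a, c) =?= L. Substituting into the earlier bindings gives Y1 := tup(L, g(a, c), c), R := g(a, c).
Bind U := a; no other remaining equation mentions U. Substituting into the earlier bindings gives Y2 := leaf(a), Y := leaf(leaf(a)).
Bind L := g(a, c). Substituting into the earlier binding gives Y1 := tup(g(a, c), g(a, c), c).
Applying the MGU to either side gives leaf(tup(tup(leaf(a), tup(g(a, c), g(a, c), c), leaf(leaf(a))), leaf(g(a, c)), tup(g(a, c), a, g(a, c)))).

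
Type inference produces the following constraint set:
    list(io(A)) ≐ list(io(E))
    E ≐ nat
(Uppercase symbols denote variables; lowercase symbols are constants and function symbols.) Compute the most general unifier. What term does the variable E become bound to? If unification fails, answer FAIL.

Decompose list/1: io(A) ≐ io(E).
Decompose io/1: A ≐ E.
Bind A := E; no other remaining equation mentions A.
Bind E := nat. Substituting into the earlier binding gives A := nat.
MGU = { A ↦ nat, E ↦ nat }, so E ↦ nat.

nat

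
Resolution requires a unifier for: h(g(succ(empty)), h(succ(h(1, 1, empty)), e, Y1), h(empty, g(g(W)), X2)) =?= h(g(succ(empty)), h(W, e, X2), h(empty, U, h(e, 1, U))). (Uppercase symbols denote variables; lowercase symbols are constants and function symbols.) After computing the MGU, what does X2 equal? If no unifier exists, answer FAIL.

h(e, 1, g(g(succ(h(1, 1, empty)))))

Decompose h/3: g(succ(empty)) =?= g(succ(empty)),  h(succ(h(1, 1, empty)), e, Y1) =?= h(W, e, X2),  h(empty, g(g(W)), X2) =?= h(empty, U, h(e, 1, U)).
Delete trivial equation g(succ(empty)) =?= g(succ(empty)).
Decompose h/3: succ(h(1, 1, empty)) =?= W,  e =?= e,  Y1 =?= X2.
Bind W := succ(h(1, 1, empty)); substituting into the one remaining equation that mentions W gives: h(empty, g(g(succ(h(1, 1, empty)))), X2) =?= h(empty, U, h(e, 1, U)).
Delete trivial equation e =?= e.
Bind Y1 := X2; no other remaining equation mentions Y1.
Decompose h/3: empty =?= empty,  g(g(succ(h(1, 1, empty)))) =?= U,  X2 =?= h(e, 1, U).
Delete trivial equation empty =?= empty.
Bind U := g(g(succ(h(1, 1, empty)))); substituting into the remaining equation gives: X2 =?= h(e, 1, g(g(succ(h(1, 1, empty))))).
Bind X2 := h(e, 1, g(g(succ(h(1, 1, empty))))). Substituting into the earlier binding gives Y1 := h(e, 1, g(g(succ(h(1, 1, empty))))).
MGU = { W ↦ succ(h(1, 1, empty)), Y1 ↦ h(e, 1, g(g(succ(h(1, 1, empty))))), U ↦ g(g(succ(h(1, 1, empty)))), X2 ↦ h(e, 1, g(g(succ(h(1, 1, empty))))) }, so X2 ↦ h(e, 1, g(g(succ(h(1, 1, empty))))).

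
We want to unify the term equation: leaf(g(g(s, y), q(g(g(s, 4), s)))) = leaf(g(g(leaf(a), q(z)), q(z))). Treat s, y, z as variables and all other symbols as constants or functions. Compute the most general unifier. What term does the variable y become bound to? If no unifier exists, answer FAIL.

q(g(g(leaf(a), 4), leaf(a)))

Decompose leaf/1: g(g(s, y), q(g(g(s, 4), s))) = g(g(leaf(a), q(z)), q(z)).
Decompose g/2: g(s, y) = g(leaf(a), q(z)),  q(g(g(s, 4), s)) = q(z).
Decompose g/2: s = leaf(a),  y = q(z).
Bind s := leaf(a); substituting into the one remaining equation that mentions s gives: q(g(g(leaf(a), 4), leaf(a))) = q(z).
Bind y := q(z); no other remaining equation mentions y.
Decompose q/1: g(g(leaf(a), 4), leaf(a)) = z.
Bind z := g(g(leaf(a), 4), leaf(a)). Substituting into the earlier binding gives y := q(g(g(leaf(a), 4), leaf(a))).
MGU = { s ↦ leaf(a), y ↦ q(g(g(leaf(a), 4), leaf(a))), z ↦ g(g(leaf(a), 4), leaf(a)) }, so y ↦ q(g(g(leaf(a), 4), leaf(a))).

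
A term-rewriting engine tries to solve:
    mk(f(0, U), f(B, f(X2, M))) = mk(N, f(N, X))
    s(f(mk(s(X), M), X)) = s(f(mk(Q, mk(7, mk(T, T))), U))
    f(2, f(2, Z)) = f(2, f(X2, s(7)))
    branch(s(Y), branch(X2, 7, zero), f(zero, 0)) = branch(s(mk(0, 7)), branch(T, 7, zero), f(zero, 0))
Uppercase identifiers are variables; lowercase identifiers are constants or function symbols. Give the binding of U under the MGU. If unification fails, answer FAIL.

f(2, mk(7, mk(2, 2)))

Decompose mk/2: f(0, U) = N,  f(B, f(X2, M)) = f(N, X).
Bind N := f(0, U); substituting into the one remaining equation that mentions N gives: f(B, f(X2, M)) = f(f(0, U), X).
Decompose f/2: B = f(0, U),  f(X2, M) = X.
Bind B := f(0, U); no other remaining equation mentions B.
Bind X := f(X2, M); substituting into the one remaining equation that mentions X gives: s(f(mk(s(f(X2, M)), M), f(X2, M))) = s(f(mk(Q, mk(7, mk(T, T))), U)).
Decompose s/1: f(mk(s(f(X2, M)), M), f(X2, M)) = f(mk(Q, mk(7, mk(T, T))), U).
Decompose f/2: mk(s(f(X2, M)), M) = mk(Q, mk(7, mk(T, T))),  f(X2, M) = U.
Decompose mk/2: s(f(X2, M)) = Q,  M = mk(7, mk(T, T)).
Bind Q := s(f(X2, M)); no other remaining equation mentions Q.
Bind M := mk(7, mk(T, T)); substituting into the one remaining equation that mentions M gives: f(X2, mk(7, mk(T, T))) = U. Substituting into the earlier bindings gives X := f(X2, mk(7, mk(T, T))), Q := s(f(X2, mk(7, mk(T, T)))).
Bind U := f(X2, mk(7, mk(T, T))); no other remaining equation mentions U. Substituting into the earlier bindings gives N := f(0, f(X2, mk(7, mk(T, T)))), B := f(0, f(X2, mk(7, mk(T, T)))).
Decompose f/2: 2 = 2,  f(2, Z) = f(X2, s(7)).
Delete trivial equation 2 = 2.
Decompose f/2: 2 = X2,  Z = s(7).
Bind X2 := 2; substituting into the one remaining equation that mentions X2 gives: branch(s(Y), branch(2, 7, zero), f(zero, 0)) = branch(s(mk(0, 7)), branch(T, 7, zero), f(zero, 0)). Substituting into the earlier bindings gives N := f(0, f(2, mk(7, mk(T, T)))), B := f(0, f(2, mk(7, mk(T, T)))), X := f(2, mk(7, mk(T, T))), Q := s(f(2, mk(7, mk(T, T)))), U := f(2, mk(7, mk(T, T))).
Bind Z := s(7); no other remaining equation mentions Z.
Decompose branch/3: s(Y) = s(mk(0, 7)),  branch(2, 7, zero) = branch(T, 7, zero),  f(zero, 0) = f(zero, 0).
Decompose s/1: Y = mk(0, 7).
Bind Y := mk(0, 7); no other remaining equation mentions Y.
Decompose branch/3: 2 = T,  7 = 7,  zero = zero.
Bind T := 2; no other remaining equation mentions T. Substituting into the earlier bindings gives N := f(0, f(2, mk(7, mk(2, 2)))), B := f(0, f(2, mk(7, mk(2, 2)))), X := f(2, mk(7, mk(2, 2))), Q := s(f(2, mk(7, mk(2, 2)))), M := mk(7, mk(2, 2)), U := f(2, mk(7, mk(2, 2))).
Delete trivial equation 7 = 7.
Delete trivial equation zero = zero.
Delete trivial equation f(zero, 0) = f(zero, 0).
MGU = { N := f(0, f(2, mk(7, mk(2, 2)))), B := f(0, f(2, mk(7, mk(2, 2)))), X := f(2, mk(7, mk(2, 2))), Q := s(f(2, mk(7, mk(2, 2)))), M := mk(7, mk(2, 2)), U := f(2, mk(7, mk(2, 2))), X2 := 2, Z := s(7), Y := mk(0, 7), T := 2 }, so U := f(2, mk(7, mk(2, 2))).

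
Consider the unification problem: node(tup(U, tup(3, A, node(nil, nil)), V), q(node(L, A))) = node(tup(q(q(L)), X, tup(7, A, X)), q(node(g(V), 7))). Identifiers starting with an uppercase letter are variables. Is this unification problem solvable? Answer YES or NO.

Decompose node/2: tup(U, tup(3, A, node(nil, nil)), V) = tup(q(q(L)), X, tup(7, A, X)),  q(node(L, A)) = q(node(g(V), 7)).
Decompose tup/3: U = q(q(L)),  tup(3, A, node(nil, nil)) = X,  V = tup(7, A, X).
Bind U := q(q(L)); no other remaining equation mentions U.
Bind X := tup(3, A, node(nil, nil)); substituting into the one remaining equation that mentions X gives: V = tup(7, A, tup(3, A, node(nil, nil))).
Bind V := tup(7, A, tup(3, A, node(nil, nil))); substituting into the remaining equation gives: q(node(L, A)) = q(node(g(tup(7, A, tup(3, A, node(nil, nil)))), 7)).
Decompose q/1: node(L, A) = node(g(tup(7, A, tup(3, A, node(nil, nil)))), 7).
Decompose node/2: L = g(tup(7, A, tup(3, A, node(nil, nil)))),  A = 7.
Bind L := g(tup(7, A, tup(3, A, node(nil, nil)))); no other remaining equation mentions L. Substituting into the earlier binding gives U := q(q(g(tup(7, A, tup(3, A, node(nil, nil)))))).
Bind A := 7. Substituting into the earlier bindings gives U := q(q(g(tup(7, 7, tup(3, 7, node(nil, nil)))))), X := tup(3, 7, node(nil, nil)), V := tup(7, 7, tup(3, 7, node(nil, nil))), L := g(tup(7, 7, tup(3, 7, node(nil, nil)))).
No equations remain and no clash or occurs-check failure arose, so a unifier exists.

YES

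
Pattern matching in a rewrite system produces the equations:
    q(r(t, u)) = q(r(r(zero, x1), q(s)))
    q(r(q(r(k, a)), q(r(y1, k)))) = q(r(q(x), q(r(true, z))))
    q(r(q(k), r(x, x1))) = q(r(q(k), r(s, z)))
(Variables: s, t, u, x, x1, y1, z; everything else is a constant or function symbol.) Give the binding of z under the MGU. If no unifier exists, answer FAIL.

k

Decompose q/1: r(t, u) = r(r(zero, x1), q(s)).
Decompose r/2: t = r(zero, x1),  u = q(s).
Bind t := r(zero, x1); no other remaining equation mentions t.
Bind u := q(s); no other remaining equation mentions u.
Decompose q/1: r(q(r(k, a)), q(r(y1, k))) = r(q(x), q(r(true, z))).
Decompose r/2: q(r(k, a)) = q(x),  q(r(y1, k)) = q(r(true, z)).
Decompose q/1: r(k, a) = x.
Bind x := r(k, a); substituting into the one remaining equation that mentions x gives: q(r(q(k), r(r(k, a), x1))) = q(r(q(k), r(s, z))).
Decompose q/1: r(y1, k) = r(true, z).
Decompose r/2: y1 = true,  k = z.
Bind y1 := true; no other remaining equation mentions y1.
Bind z := k; substituting into the remaining equation gives: q(r(q(k), r(r(k, a), x1))) = q(r(q(k), r(s, k))).
Decompose q/1: r(q(k), r(r(k, a), x1)) = r(q(k), r(s, k)).
Decompose r/2: q(k) = q(k),  r(r(k, a), x1) = r(s, k).
Delete trivial equation q(k) = q(k).
Decompose r/2: r(k, a) = s,  x1 = k.
Bind s := r(k, a); no other remaining equation mentions s. Substituting into the earlier binding gives u := q(r(k, a)).
Bind x1 := k. Substituting into the earlier binding gives t := r(zero, k).
MGU = { t ↦ r(zero, k), u ↦ q(r(k, a)), x ↦ r(k, a), y1 ↦ true, z ↦ k, s ↦ r(k, a), x1 ↦ k }, so z ↦ k.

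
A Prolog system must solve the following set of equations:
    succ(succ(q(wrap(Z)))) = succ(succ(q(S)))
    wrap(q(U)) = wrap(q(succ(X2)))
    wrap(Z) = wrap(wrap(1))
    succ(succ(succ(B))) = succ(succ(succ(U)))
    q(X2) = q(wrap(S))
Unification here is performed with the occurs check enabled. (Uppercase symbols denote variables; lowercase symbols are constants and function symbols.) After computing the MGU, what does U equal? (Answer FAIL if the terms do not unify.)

succ(wrap(wrap(wrap(1))))

Decompose succ/1: succ(q(wrap(Z))) = succ(q(S)).
Decompose succ/1: q(wrap(Z)) = q(S).
Decompose q/1: wrap(Z) = S.
Bind S := wrap(Z); substituting into the one remaining equation that mentions S gives: q(X2) = q(wrap(wrap(Z))).
Decompose wrap/1: q(U) = q(succ(X2)).
Decompose q/1: U = succ(X2).
Bind U := succ(X2); substituting into the one remaining equation that mentions U gives: succ(succ(succ(B))) = succ(succ(succ(succ(X2)))).
Decompose wrap/1: Z = wrap(1).
Bind Z := wrap(1); substituting into the one remaining equation that mentions Z gives: q(X2) = q(wrap(wrap(wrap(1)))). Substituting into the earlier binding gives S := wrap(wrap(1)).
Decompose succ/1: succ(succ(B)) = succ(succ(succ(X2))).
Decompose succ/1: succ(B) = succ(succ(X2)).
Decompose succ/1: B = succ(X2).
Bind B := succ(X2); no other remaining equation mentions B.
Decompose q/1: X2 = wrap(wrap(wrap(1))).
Bind X2 := wrap(wrap(wrap(1))). Substituting into the earlier bindings gives U := succ(wrap(wrap(wrap(1)))), B := succ(wrap(wrap(wrap(1)))).
MGU = { S = wrap(wrap(1)), U = succ(wrap(wrap(wrap(1)))), Z = wrap(1), B = succ(wrap(wrap(wrap(1)))), X2 = wrap(wrap(wrap(1))) }, so U = succ(wrap(wrap(wrap(1)))).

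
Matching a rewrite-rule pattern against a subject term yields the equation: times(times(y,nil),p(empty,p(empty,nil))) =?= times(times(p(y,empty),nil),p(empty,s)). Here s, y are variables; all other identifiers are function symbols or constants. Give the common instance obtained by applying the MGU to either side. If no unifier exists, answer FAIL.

FAIL

Decompose times/2: times(y,nil) =?= times(p(y,empty),nil),  p(empty,p(empty,nil)) =?= p(empty,s).
Decompose times/2: y =?= p(y,empty),  nil =?= nil.
Occurs check fails: y occurs in p(y,empty); the equation y =?= p(y,empty) has no finite solution.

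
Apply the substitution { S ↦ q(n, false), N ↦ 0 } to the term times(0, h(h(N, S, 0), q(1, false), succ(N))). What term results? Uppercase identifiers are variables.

Replace each occurrence of S with q(n, false).
Replace each occurrence of N with 0.
Result: times(0, h(h(0, q(n, false), 0), q(1, false), succ(0))).

times(0, h(h(0, q(n, false), 0), q(1, false), succ(0)))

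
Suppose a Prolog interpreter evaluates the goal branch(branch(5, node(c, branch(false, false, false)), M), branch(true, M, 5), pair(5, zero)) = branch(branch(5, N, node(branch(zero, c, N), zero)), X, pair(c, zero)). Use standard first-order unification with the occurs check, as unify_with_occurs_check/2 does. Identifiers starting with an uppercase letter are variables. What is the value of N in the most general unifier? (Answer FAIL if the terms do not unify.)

Decompose branch/3: branch(5, node(c, branch(false, false, false)), M) = branch(5, N, node(branch(zero, c, N), zero)),  branch(true, M, 5) = X,  pair(5, zero) = pair(c, zero).
Decompose branch/3: 5 = 5,  node(c, branch(false, false, false)) = N,  M = node(branch(zero, c, N), zero).
Delete trivial equation 5 = 5.
Bind N := node(c, branch(false, false, false)); substituting into the one remaining equation that mentions N gives: M = node(branch(zero, c, node(c, branch(false, false, false))), zero).
Bind M := node(branch(zero, c, node(c, branch(false, false, false))), zero); substituting into the one remaining equation that mentions M gives: branch(true, node(branch(zero, c, node(c, branch(false, false, false))), zero), 5) = X.
Bind X := branch(true, node(branch(zero, c, node(c, branch(false, false, false))), zero), 5); no other remaining equation mentions X.
Decompose pair/2: 5 = c,  zero = zero.
Clash: constants 5 and c differ; no unifier exists.

FAIL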